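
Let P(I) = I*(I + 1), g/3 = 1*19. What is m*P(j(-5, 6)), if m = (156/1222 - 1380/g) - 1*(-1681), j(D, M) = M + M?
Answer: 230821812/893 ≈ 2.5848e+5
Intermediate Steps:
g = 57 (g = 3*(1*19) = 3*19 = 57)
j(D, M) = 2*M
m = 1479627/893 (m = (156/1222 - 1380/57) - 1*(-1681) = (156*(1/1222) - 1380*1/57) + 1681 = (6/47 - 460/19) + 1681 = -21506/893 + 1681 = 1479627/893 ≈ 1656.9)
P(I) = I*(1 + I)
m*P(j(-5, 6)) = 1479627*((2*6)*(1 + 2*6))/893 = 1479627*(12*(1 + 12))/893 = 1479627*(12*13)/893 = (1479627/893)*156 = 230821812/893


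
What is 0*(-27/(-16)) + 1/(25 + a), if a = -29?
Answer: -¼ ≈ -0.25000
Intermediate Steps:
0*(-27/(-16)) + 1/(25 + a) = 0*(-27/(-16)) + 1/(25 - 29) = 0*(-27*(-1/16)) + 1/(-4) = 0*(27/16) - ¼ = 0 - ¼ = -¼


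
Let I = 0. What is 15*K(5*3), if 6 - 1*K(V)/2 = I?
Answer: 180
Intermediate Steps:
K(V) = 12 (K(V) = 12 - 2*0 = 12 + 0 = 12)
15*K(5*3) = 15*12 = 180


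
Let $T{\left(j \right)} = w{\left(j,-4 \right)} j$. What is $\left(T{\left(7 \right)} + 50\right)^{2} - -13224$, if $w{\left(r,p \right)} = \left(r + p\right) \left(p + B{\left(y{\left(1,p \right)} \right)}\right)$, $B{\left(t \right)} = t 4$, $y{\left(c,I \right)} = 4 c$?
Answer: $104428$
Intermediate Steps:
$B{\left(t \right)} = 4 t$
$w{\left(r,p \right)} = \left(16 + p\right) \left(p + r\right)$ ($w{\left(r,p \right)} = \left(r + p\right) \left(p + 4 \cdot 4 \cdot 1\right) = \left(p + r\right) \left(p + 4 \cdot 4\right) = \left(p + r\right) \left(p + 16\right) = \left(p + r\right) \left(16 + p\right) = \left(16 + p\right) \left(p + r\right)$)
$T{\left(j \right)} = j \left(-48 + 12 j\right)$ ($T{\left(j \right)} = \left(\left(-4\right)^{2} + 16 \left(-4\right) + 16 j - 4 j\right) j = \left(16 - 64 + 16 j - 4 j\right) j = \left(-48 + 12 j\right) j = j \left(-48 + 12 j\right)$)
$\left(T{\left(7 \right)} + 50\right)^{2} - -13224 = \left(12 \cdot 7 \left(-4 + 7\right) + 50\right)^{2} - -13224 = \left(12 \cdot 7 \cdot 3 + 50\right)^{2} + 13224 = \left(252 + 50\right)^{2} + 13224 = 302^{2} + 13224 = 91204 + 13224 = 104428$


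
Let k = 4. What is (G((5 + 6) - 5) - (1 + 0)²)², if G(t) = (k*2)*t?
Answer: 2209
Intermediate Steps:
G(t) = 8*t (G(t) = (4*2)*t = 8*t)
(G((5 + 6) - 5) - (1 + 0)²)² = (8*((5 + 6) - 5) - (1 + 0)²)² = (8*(11 - 5) - 1*1²)² = (8*6 - 1*1)² = (48 - 1)² = 47² = 2209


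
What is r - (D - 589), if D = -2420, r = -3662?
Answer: -653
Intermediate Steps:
r - (D - 589) = -3662 - (-2420 - 589) = -3662 - 1*(-3009) = -3662 + 3009 = -653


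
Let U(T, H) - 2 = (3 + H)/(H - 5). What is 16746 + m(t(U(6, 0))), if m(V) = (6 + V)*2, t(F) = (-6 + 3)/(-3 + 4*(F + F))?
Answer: 687048/41 ≈ 16757.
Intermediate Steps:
U(T, H) = 2 + (3 + H)/(-5 + H) (U(T, H) = 2 + (3 + H)/(H - 5) = 2 + (3 + H)/(-5 + H))
t(F) = -3/(-3 + 8*F) (t(F) = -3/(-3 + 4*(2*F)) = -3/(-3 + 8*F))
m(V) = 12 + 2*V
16746 + m(t(U(6, 0))) = 16746 + (12 + 2*(-3/(-3 + 8*((-7 + 3*0)/(-5 + 0))))) = 16746 + (12 + 2*(-3/(-3 + 8*((-7 + 0)/(-5))))) = 16746 + (12 + 2*(-3/(-3 + 8*(-⅕*(-7))))) = 16746 + (12 + 2*(-3/(-3 + 8*(7/5)))) = 16746 + (12 + 2*(-3/(-3 + 56/5))) = 16746 + (12 + 2*(-3/41/5)) = 16746 + (12 + 2*(-3*5/41)) = 16746 + (12 + 2*(-15/41)) = 16746 + (12 - 30/41) = 16746 + 462/41 = 687048/41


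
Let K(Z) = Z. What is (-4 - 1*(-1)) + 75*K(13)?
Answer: 972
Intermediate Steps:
(-4 - 1*(-1)) + 75*K(13) = (-4 - 1*(-1)) + 75*13 = (-4 + 1) + 975 = -3 + 975 = 972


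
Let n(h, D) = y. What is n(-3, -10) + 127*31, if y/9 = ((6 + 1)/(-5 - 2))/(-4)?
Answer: 15757/4 ≈ 3939.3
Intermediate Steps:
y = 9/4 (y = 9*(((6 + 1)/(-5 - 2))/(-4)) = 9*((7/(-7))*(-¼)) = 9*((7*(-⅐))*(-¼)) = 9*(-1*(-¼)) = 9*(¼) = 9/4 ≈ 2.2500)
n(h, D) = 9/4
n(-3, -10) + 127*31 = 9/4 + 127*31 = 9/4 + 3937 = 15757/4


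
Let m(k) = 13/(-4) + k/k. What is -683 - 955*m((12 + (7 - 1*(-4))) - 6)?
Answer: 5863/4 ≈ 1465.8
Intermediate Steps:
m(k) = -9/4 (m(k) = 13*(-1/4) + 1 = -13/4 + 1 = -9/4)
-683 - 955*m((12 + (7 - 1*(-4))) - 6) = -683 - 955*(-9/4) = -683 + 8595/4 = 5863/4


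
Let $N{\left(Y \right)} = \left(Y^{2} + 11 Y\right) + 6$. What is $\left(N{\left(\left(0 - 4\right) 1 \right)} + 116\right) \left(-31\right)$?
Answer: $-2914$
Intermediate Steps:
$N{\left(Y \right)} = 6 + Y^{2} + 11 Y$
$\left(N{\left(\left(0 - 4\right) 1 \right)} + 116\right) \left(-31\right) = \left(\left(6 + \left(\left(0 - 4\right) 1\right)^{2} + 11 \left(0 - 4\right) 1\right) + 116\right) \left(-31\right) = \left(\left(6 + \left(\left(-4\right) 1\right)^{2} + 11 \left(\left(-4\right) 1\right)\right) + 116\right) \left(-31\right) = \left(\left(6 + \left(-4\right)^{2} + 11 \left(-4\right)\right) + 116\right) \left(-31\right) = \left(\left(6 + 16 - 44\right) + 116\right) \left(-31\right) = \left(-22 + 116\right) \left(-31\right) = 94 \left(-31\right) = -2914$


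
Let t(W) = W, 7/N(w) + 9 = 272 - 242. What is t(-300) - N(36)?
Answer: -901/3 ≈ -300.33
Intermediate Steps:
N(w) = ⅓ (N(w) = 7/(-9 + (272 - 242)) = 7/(-9 + 30) = 7/21 = 7*(1/21) = ⅓)
t(-300) - N(36) = -300 - 1*⅓ = -300 - ⅓ = -901/3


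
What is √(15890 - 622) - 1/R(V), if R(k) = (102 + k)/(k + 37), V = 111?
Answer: -148/213 + 2*√3817 ≈ 122.87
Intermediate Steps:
R(k) = (102 + k)/(37 + k)
√(15890 - 622) - 1/R(V) = √(15890 - 622) - 1/((102 + 111)/(37 + 111)) = √15268 - 1/(213/148) = 2*√3817 - 1/((1/148)*213) = 2*√3817 - 1/213/148 = 2*√3817 - 1*148/213 = 2*√3817 - 148/213 = -148/213 + 2*√3817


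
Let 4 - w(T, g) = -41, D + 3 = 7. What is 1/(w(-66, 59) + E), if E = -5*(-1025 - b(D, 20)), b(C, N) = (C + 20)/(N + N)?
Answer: 1/5173 ≈ 0.00019331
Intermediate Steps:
D = 4 (D = -3 + 7 = 4)
w(T, g) = 45 (w(T, g) = 4 - 1*(-41) = 4 + 41 = 45)
b(C, N) = (20 + C)/(2*N) (b(C, N) = (20 + C)/((2*N)) = (20 + C)*(1/(2*N)) = (20 + C)/(2*N))
E = 5128 (E = -5*(-1025 - (20 + 4)/(2*20)) = -5*(-1025 - 24/(2*20)) = -5*(-1025 - 1*⅗) = -5*(-1025 - ⅗) = -5*(-5128/5) = 5128)
1/(w(-66, 59) + E) = 1/(45 + 5128) = 1/5173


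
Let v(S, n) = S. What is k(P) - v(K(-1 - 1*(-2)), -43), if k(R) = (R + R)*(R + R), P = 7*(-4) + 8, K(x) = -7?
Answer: 1607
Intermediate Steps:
P = -20 (P = -28 + 8 = -20)
k(R) = 4*R² (k(R) = (2*R)*(2*R) = 4*R²)
k(P) - v(K(-1 - 1*(-2)), -43) = 4*(-20)² - 1*(-7) = 4*400 + 7 = 1600 + 7 = 1607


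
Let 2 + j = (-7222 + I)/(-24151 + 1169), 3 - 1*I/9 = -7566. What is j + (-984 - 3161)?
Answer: -95367253/22982 ≈ -4149.6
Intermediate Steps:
I = 68121 (I = 27 - 9*(-7566) = 27 + 68094 = 68121)
j = -106863/22982 (j = -2 + (-7222 + 68121)/(-24151 + 1169) = -2 + 60899/(-22982) = -2 + 60899*(-1/22982) = -2 - 60899/22982 = -106863/22982 ≈ -4.6499)
j + (-984 - 3161) = -106863/22982 + (-984 - 3161) = -106863/22982 - 4145 = -95367253/22982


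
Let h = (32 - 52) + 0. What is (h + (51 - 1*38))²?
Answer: 49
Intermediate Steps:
h = -20 (h = -20 + 0 = -20)
(h + (51 - 1*38))² = (-20 + (51 - 1*38))² = (-20 + (51 - 38))² = (-20 + 13)² = (-7)² = 49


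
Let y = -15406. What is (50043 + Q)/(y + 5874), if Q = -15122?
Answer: -34921/9532 ≈ -3.6636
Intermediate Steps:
(50043 + Q)/(y + 5874) = (50043 - 15122)/(-15406 + 5874) = 34921/(-9532) = 34921*(-1/9532) = -34921/9532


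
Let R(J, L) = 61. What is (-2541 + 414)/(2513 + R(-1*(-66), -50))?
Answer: -709/858 ≈ -0.82634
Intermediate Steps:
(-2541 + 414)/(2513 + R(-1*(-66), -50)) = (-2541 + 414)/(2513 + 61) = -2127/2574 = -2127*1/2574 = -709/858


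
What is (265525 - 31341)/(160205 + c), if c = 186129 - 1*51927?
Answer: 234184/294407 ≈ 0.79544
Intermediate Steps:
c = 134202 (c = 186129 - 51927 = 134202)
(265525 - 31341)/(160205 + c) = (265525 - 31341)/(160205 + 134202) = 234184/294407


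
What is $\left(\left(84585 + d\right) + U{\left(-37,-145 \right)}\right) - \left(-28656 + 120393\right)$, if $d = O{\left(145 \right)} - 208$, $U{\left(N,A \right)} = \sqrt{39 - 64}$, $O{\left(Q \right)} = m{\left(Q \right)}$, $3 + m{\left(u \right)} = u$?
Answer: $-7218 + 5 i \approx -7218.0 + 5.0 i$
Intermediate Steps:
$m{\left(u \right)} = -3 + u$
$O{\left(Q \right)} = -3 + Q$
$U{\left(N,A \right)} = 5 i$ ($U{\left(N,A \right)} = \sqrt{-25} = 5 i$)
$d = -66$ ($d = \left(-3 + 145\right) - 208 = 142 - 208 = -66$)
$\left(\left(84585 + d\right) + U{\left(-37,-145 \right)}\right) - \left(-28656 + 120393\right) = \left(\left(84585 - 66\right) + 5 i\right) - \left(-28656 + 120393\right) = \left(84519 + 5 i\right) - 91737 = -7218 + 5 i$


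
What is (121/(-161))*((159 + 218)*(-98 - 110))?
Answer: 9488336/161 ≈ 58934.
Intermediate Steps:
(121/(-161))*((159 + 218)*(-98 - 110)) = (121*(-1/161))*(377*(-208)) = -121/161*(-78416) = 9488336/161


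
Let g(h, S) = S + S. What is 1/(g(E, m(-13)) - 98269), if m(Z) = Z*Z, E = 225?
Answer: -1/97931 ≈ -1.0211e-5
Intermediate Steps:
m(Z) = Z²
g(h, S) = 2*S
1/(g(E, m(-13)) - 98269) = 1/(2*(-13)² - 98269) = 1/(2*169 - 98269) = 1/(338 - 98269) = 1/(-97931) = -1/97931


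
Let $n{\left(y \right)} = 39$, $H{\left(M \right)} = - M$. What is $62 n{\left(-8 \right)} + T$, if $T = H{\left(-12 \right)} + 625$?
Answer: $3055$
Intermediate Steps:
$T = 637$ ($T = \left(-1\right) \left(-12\right) + 625 = 12 + 625 = 637$)
$62 n{\left(-8 \right)} + T = 62 \cdot 39 + 637 = 2418 + 637 = 3055$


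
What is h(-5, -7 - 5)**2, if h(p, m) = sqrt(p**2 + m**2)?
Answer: 169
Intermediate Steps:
h(p, m) = sqrt(m**2 + p**2)
h(-5, -7 - 5)**2 = (sqrt((-7 - 5)**2 + (-5)**2))**2 = (sqrt((-12)**2 + 25))**2 = (sqrt(144 + 25))**2 = (sqrt(169))**2 = 13**2 = 169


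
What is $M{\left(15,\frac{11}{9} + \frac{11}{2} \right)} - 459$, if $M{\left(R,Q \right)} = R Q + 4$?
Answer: $- \frac{2125}{6} \approx -354.17$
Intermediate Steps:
$M{\left(R,Q \right)} = 4 + Q R$ ($M{\left(R,Q \right)} = Q R + 4 = 4 + Q R$)
$M{\left(15,\frac{11}{9} + \frac{11}{2} \right)} - 459 = \left(4 + \left(\frac{11}{9} + \frac{11}{2}\right) 15\right) - 459 = \left(4 + \frac{121}{18} \cdot 15\right) - 459 = \left(4 + \frac{605}{6}\right) - 459 = \frac{629}{6} - 459 = - \frac{2125}{6}$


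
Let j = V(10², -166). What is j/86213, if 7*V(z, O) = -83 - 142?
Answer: -225/603491 ≈ -0.00037283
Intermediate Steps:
V(z, O) = -225/7 (V(z, O) = (-83 - 142)/7 = (⅐)*(-225) = -225/7)
j = -225/7 ≈ -32.143
j/86213 = -225/7/86213 = -225/7*1/86213 = -225/603491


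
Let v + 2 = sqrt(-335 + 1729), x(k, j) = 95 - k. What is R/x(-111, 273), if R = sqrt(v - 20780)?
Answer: sqrt(-20782 + sqrt(1394))/206 ≈ 0.69917*I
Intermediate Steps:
v = -2 + sqrt(1394) (v = -2 + sqrt(-335 + 1729) = -2 + sqrt(1394) ≈ 35.336)
R = sqrt(-20782 + sqrt(1394)) (R = sqrt((-2 + sqrt(1394)) - 20780) = sqrt(-20782 + sqrt(1394)) ≈ 144.03*I)
R/x(-111, 273) = sqrt(-20782 + sqrt(1394))/(95 - 1*(-111)) = sqrt(-20782 + sqrt(1394))/(95 + 111) = sqrt(-20782 + sqrt(1394))/206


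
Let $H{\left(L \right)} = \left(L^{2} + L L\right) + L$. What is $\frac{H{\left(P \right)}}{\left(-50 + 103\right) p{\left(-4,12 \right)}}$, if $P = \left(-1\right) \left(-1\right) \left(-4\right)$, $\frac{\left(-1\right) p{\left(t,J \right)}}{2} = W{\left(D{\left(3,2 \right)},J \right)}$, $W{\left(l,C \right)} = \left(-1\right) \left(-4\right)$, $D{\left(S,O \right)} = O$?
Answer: $- \frac{7}{106} \approx -0.066038$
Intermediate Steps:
$W{\left(l,C \right)} = 4$
$p{\left(t,J \right)} = -8$ ($p{\left(t,J \right)} = \left(-2\right) 4 = -8$)
$P = -4$ ($P = 1 \left(-4\right) = -4$)
$H{\left(L \right)} = L + 2 L^{2}$ ($H{\left(L \right)} = \left(L^{2} + L^{2}\right) + L = 2 L^{2} + L = L + 2 L^{2}$)
$\frac{H{\left(P \right)}}{\left(-50 + 103\right) p{\left(-4,12 \right)}} = \frac{\left(-4\right) \left(1 + 2 \left(-4\right)\right)}{\left(-50 + 103\right) \left(-8\right)} = \frac{\left(-4\right) \left(1 - 8\right)}{53 \left(-8\right)} = \frac{\left(-4\right) \left(-7\right)}{-424} = 28 \left(- \frac{1}{424}\right) = - \frac{7}{106}$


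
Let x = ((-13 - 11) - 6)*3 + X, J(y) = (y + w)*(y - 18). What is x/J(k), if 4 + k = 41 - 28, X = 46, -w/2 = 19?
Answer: -44/261 ≈ -0.16858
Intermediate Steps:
w = -38 (w = -2*19 = -38)
k = 9 (k = -4 + (41 - 28) = -4 + 13 = 9)
J(y) = (-38 + y)*(-18 + y) (J(y) = (y - 38)*(y - 18) = (-38 + y)*(-18 + y))
x = -44 (x = ((-13 - 11) - 6)*3 + 46 = (-24 - 6)*3 + 46 = -30*3 + 46 = -90 + 46 = -44)
x/J(k) = -44/(684 + 9**2 - 56*9) = -44/(684 + 81 - 504) = -44/261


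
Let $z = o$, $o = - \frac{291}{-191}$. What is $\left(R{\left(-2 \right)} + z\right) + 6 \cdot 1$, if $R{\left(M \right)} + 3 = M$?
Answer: $\frac{482}{191} \approx 2.5236$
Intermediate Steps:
$o = \frac{291}{191}$ ($o = \left(-291\right) \left(- \frac{1}{191}\right) = \frac{291}{191} \approx 1.5236$)
$R{\left(M \right)} = -3 + M$
$z = \frac{291}{191} \approx 1.5236$
$\left(R{\left(-2 \right)} + z\right) + 6 \cdot 1 = \left(\left(-3 - 2\right) + \frac{291}{191}\right) + 6 \cdot 1 = \left(-5 + \frac{291}{191}\right) + 6 = - \frac{664}{191} + 6 = \frac{482}{191}$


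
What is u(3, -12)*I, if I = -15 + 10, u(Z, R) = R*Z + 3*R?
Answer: 360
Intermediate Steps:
u(Z, R) = 3*R + R*Z
I = -5
u(3, -12)*I = -12*(3 + 3)*(-5) = -12*6*(-5) = -72*(-5) = 360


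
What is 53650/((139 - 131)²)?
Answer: 26825/32 ≈ 838.28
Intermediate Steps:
53650/((139 - 131)²) = 53650/(8²) = 53650/64 = 53650*(1/64) = 26825/32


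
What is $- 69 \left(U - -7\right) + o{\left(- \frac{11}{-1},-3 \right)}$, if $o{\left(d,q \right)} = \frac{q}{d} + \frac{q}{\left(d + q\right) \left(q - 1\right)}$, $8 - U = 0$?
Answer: $- \frac{364383}{352} \approx -1035.2$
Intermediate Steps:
$U = 8$ ($U = 8 - 0 = 8 + 0 = 8$)
$o{\left(d,q \right)} = \frac{q}{d} + \frac{q}{\left(-1 + q\right) \left(d + q\right)}$ ($o{\left(d,q \right)} = \frac{q}{d} + \frac{q}{\left(d + q\right) \left(-1 + q\right)} = \frac{q}{d} + \frac{q}{\left(-1 + q\right) \left(d + q\right)}$)
$- 69 \left(U - -7\right) + o{\left(- \frac{11}{-1},-3 \right)} = - 69 \left(8 - -7\right) + \frac{\left(-3\right)^{2} \left(-1 - \frac{11}{-1} - 3\right)}{- \frac{11}{-1} \left(\left(-3\right)^{2} - - \frac{11}{-1} - -3 + - \frac{11}{-1} \left(-3\right)\right)} = - 69 \left(8 + 7\right) + \frac{1}{\left(-11\right) \left(-1\right)} 9 \frac{1}{9 - \left(-11\right) \left(-1\right) + 3 + \left(-11\right) \left(-1\right) \left(-3\right)} \left(-1 - -11 - 3\right) = \left(-69\right) 15 + \frac{1}{11} \cdot 9 \frac{1}{9 - 11 + 3 + 11 \left(-3\right)} \left(-1 + 11 - 3\right) = -1035 + \frac{1}{11} \cdot 9 \frac{1}{9 - 11 + 3 - 33} \cdot 7 = -1035 + \frac{1}{11} \cdot 9 \frac{1}{-32} \cdot 7 = -1035 + \frac{1}{11} \cdot 9 \left(- \frac{1}{32}\right) 7 = -1035 - \frac{63}{352} = - \frac{364383}{352}$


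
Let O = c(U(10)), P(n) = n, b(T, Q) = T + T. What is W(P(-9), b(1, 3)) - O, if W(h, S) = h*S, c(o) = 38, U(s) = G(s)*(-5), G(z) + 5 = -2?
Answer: -56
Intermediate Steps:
G(z) = -7 (G(z) = -5 - 2 = -7)
b(T, Q) = 2*T
U(s) = 35 (U(s) = -7*(-5) = 35)
W(h, S) = S*h
O = 38
W(P(-9), b(1, 3)) - O = (2*1)*(-9) - 1*38 = 2*(-9) - 38 = -18 - 38 = -56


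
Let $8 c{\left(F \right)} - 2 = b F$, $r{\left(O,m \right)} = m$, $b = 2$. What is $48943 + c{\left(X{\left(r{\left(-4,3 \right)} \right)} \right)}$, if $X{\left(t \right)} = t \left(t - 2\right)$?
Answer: $48944$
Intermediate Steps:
$X{\left(t \right)} = t \left(-2 + t\right)$
$c{\left(F \right)} = \frac{1}{4} + \frac{F}{4}$ ($c{\left(F \right)} = \frac{1}{4} + \frac{2 F}{8} = \frac{1}{4} + \frac{F}{4}$)
$48943 + c{\left(X{\left(r{\left(-4,3 \right)} \right)} \right)} = 48943 + \left(\frac{1}{4} + \frac{3 \left(-2 + 3\right)}{4}\right) = 48943 + \left(\frac{1}{4} + \frac{3 \cdot 1}{4}\right) = 48943 + \left(\frac{1}{4} + \frac{1}{4} \cdot 3\right) = 48943 + \left(\frac{1}{4} + \frac{3}{4}\right) = 48943 + 1 = 48944$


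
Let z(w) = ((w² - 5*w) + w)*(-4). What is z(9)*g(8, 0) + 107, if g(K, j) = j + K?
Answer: -1333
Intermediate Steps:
g(K, j) = K + j
z(w) = -4*w² + 16*w (z(w) = (w² - 4*w)*(-4) = -4*w² + 16*w)
z(9)*g(8, 0) + 107 = (4*9*(4 - 1*9))*(8 + 0) + 107 = (4*9*(4 - 9))*8 + 107 = (4*9*(-5))*8 + 107 = -180*8 + 107 = -1440 + 107 = -1333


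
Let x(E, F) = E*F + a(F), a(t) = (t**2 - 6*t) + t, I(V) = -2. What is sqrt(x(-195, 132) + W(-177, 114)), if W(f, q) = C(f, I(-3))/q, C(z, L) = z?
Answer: I*sqrt(12963586)/38 ≈ 94.75*I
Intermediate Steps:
a(t) = t**2 - 5*t
W(f, q) = f/q
x(E, F) = E*F + F*(-5 + F)
sqrt(x(-195, 132) + W(-177, 114)) = sqrt(132*(-5 - 195 + 132) - 177/114) = sqrt(132*(-68) - 177*1/114) = sqrt(-8976 - 59/38) = sqrt(-341147/38) = I*sqrt(12963586)/38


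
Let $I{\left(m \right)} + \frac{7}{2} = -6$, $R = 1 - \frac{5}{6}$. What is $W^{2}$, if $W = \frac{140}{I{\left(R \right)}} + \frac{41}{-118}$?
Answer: $\frac{1143724761}{5026564} \approx 227.54$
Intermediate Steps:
$R = \frac{1}{6}$ ($R = 1 - \frac{5}{6} = \frac{1}{6} \approx 0.16667$)
$I{\left(m \right)} = - \frac{19}{2}$ ($I{\left(m \right)} = - \frac{7}{2} - 6 = - \frac{19}{2}$)
$W = - \frac{33819}{2242}$ ($W = \frac{140}{- \frac{19}{2}} + \frac{41}{-118} = 140 \left(- \frac{2}{19}\right) + 41 \left(- \frac{1}{118}\right) = - \frac{280}{19} - \frac{41}{118} = - \frac{33819}{2242} \approx -15.084$)
$W^{2} = \left(- \frac{33819}{2242}\right)^{2} = \frac{1143724761}{5026564}$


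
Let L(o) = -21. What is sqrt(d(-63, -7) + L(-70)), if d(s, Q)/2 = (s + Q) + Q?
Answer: 5*I*sqrt(7) ≈ 13.229*I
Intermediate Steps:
d(s, Q) = 2*s + 4*Q (d(s, Q) = 2*((s + Q) + Q) = 2*((Q + s) + Q) = 2*(s + 2*Q) = 2*s + 4*Q)
sqrt(d(-63, -7) + L(-70)) = sqrt((2*(-63) + 4*(-7)) - 21) = sqrt((-126 - 28) - 21) = sqrt(-154 - 21) = sqrt(-175) = 5*I*sqrt(7)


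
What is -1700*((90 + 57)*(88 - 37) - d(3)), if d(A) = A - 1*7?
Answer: -12751700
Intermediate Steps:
d(A) = -7 + A (d(A) = A - 7 = -7 + A)
-1700*((90 + 57)*(88 - 37) - d(3)) = -1700*((90 + 57)*(88 - 37) - (-7 + 3)) = -1700*(147*51 - 1*(-4)) = -1700*(7497 + 4) = -1700*7501 = -12751700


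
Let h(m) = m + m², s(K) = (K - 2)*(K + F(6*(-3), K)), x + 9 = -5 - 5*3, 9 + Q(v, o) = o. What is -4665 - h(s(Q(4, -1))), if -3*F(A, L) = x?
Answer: -4685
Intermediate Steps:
Q(v, o) = -9 + o
x = -29 (x = -9 + (-5 - 5*3) = -9 + (-5 - 1*15) = -9 + (-5 - 15) = -9 - 20 = -29)
F(A, L) = 29/3 (F(A, L) = -⅓*(-29) = 29/3)
s(K) = (-2 + K)*(29/3 + K) (s(K) = (K - 2)*(K + 29/3) = (-2 + K)*(29/3 + K))
-4665 - h(s(Q(4, -1))) = -4665 - (-58/3 + (-9 - 1)² + 23*(-9 - 1)/3)*(1 + (-58/3 + (-9 - 1)² + 23*(-9 - 1)/3)) = -4665 - (-58/3 + (-10)² + (23/3)*(-10))*(1 + (-58/3 + (-10)² + (23/3)*(-10))) = -4665 - (-58/3 + 100 - 230/3)*(1 + (-58/3 + 100 - 230/3)) = -4665 - 4*(1 + 4) = -4665 - 4*5 = -4665 - 1*20 = -4665 - 20 = -4685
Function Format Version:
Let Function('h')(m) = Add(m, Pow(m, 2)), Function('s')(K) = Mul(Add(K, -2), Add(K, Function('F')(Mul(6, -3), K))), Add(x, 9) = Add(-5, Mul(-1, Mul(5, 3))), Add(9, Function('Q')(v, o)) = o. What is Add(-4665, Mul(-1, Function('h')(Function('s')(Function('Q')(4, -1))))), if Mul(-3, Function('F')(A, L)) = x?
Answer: -4685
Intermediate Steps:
Function('Q')(v, o) = Add(-9, o)
x = -29 (x = Add(-9, Add(-5, Mul(-1, Mul(5, 3)))) = Add(-9, Add(-5, Mul(-1, 15))) = Add(-9, Add(-5, -15)) = Add(-9, -20) = -29)
Function('F')(A, L) = Rational(29, 3) (Function('F')(A, L) = Mul(Rational(-1, 3), -29) = Rational(29, 3))
Function('s')(K) = Mul(Add(-2, K), Add(Rational(29, 3), K)) (Function('s')(K) = Mul(Add(K, -2), Add(K, Rational(29, 3))) = Mul(Add(-2, K), Add(Rational(29, 3), K)))
Add(-4665, Mul(-1, Function('h')(Function('s')(Function('Q')(4, -1))))) = Add(-4665, Mul(-1, Mul(Add(Rational(-58, 3), Pow(Add(-9, -1), 2), Mul(Rational(23, 3), Add(-9, -1))), Add(1, Add(Rational(-58, 3), Pow(Add(-9, -1), 2), Mul(Rational(23, 3), Add(-9, -1))))))) = Add(-4665, Mul(-1, Mul(Add(Rational(-58, 3), Pow(-10, 2), Mul(Rational(23, 3), -10)), Add(1, Add(Rational(-58, 3), Pow(-10, 2), Mul(Rational(23, 3), -10)))))) = Add(-4665, Mul(-1, Mul(Add(Rational(-58, 3), 100, Rational(-230, 3)), Add(1, Add(Rational(-58, 3), 100, Rational(-230, 3)))))) = Add(-4665, Mul(-1, Mul(4, Add(1, 4)))) = Add(-4665, Mul(-1, Mul(4, 5))) = Add(-4665, Mul(-1, 20)) = Add(-4665, -20) = -4685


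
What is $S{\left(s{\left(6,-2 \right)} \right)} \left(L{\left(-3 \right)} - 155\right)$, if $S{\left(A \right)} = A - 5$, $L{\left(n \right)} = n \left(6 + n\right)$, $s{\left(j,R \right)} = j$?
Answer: $-164$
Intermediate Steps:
$S{\left(A \right)} = -5 + A$ ($S{\left(A \right)} = A - 5 = -5 + A$)
$S{\left(s{\left(6,-2 \right)} \right)} \left(L{\left(-3 \right)} - 155\right) = \left(-5 + 6\right) \left(- 3 \left(6 - 3\right) - 155\right) = 1 \left(\left(-3\right) 3 - 155\right) = 1 \left(-9 - 155\right) = 1 \left(-164\right) = -164$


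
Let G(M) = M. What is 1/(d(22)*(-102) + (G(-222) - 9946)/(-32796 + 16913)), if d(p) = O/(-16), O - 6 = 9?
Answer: 127064/12231839 ≈ 0.010388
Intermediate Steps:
O = 15 (O = 6 + 9 = 15)
d(p) = -15/16 (d(p) = 15/(-16) = 15*(-1/16) = -15/16)
1/(d(22)*(-102) + (G(-222) - 9946)/(-32796 + 16913)) = 1/(-15/16*(-102) + (-222 - 9946)/(-32796 + 16913)) = 1/(765/8 - 10168/(-15883)) = 1/(765/8 - 10168*(-1/15883)) = 1/(765/8 + 10168/15883) = 1/(12231839/127064) = 127064/12231839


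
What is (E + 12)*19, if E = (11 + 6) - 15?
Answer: 266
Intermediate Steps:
E = 2 (E = 17 - 15 = 2)
(E + 12)*19 = (2 + 12)*19 = 14*19 = 266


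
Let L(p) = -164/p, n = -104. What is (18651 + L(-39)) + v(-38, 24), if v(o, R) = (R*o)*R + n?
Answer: -130135/39 ≈ -3336.8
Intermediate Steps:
v(o, R) = -104 + o*R² (v(o, R) = (R*o)*R - 104 = o*R² - 104 = -104 + o*R²)
(18651 + L(-39)) + v(-38, 24) = (18651 - 164/(-39)) + (-104 - 38*24²) = (18651 - 164*(-1/39)) + (-104 - 38*576) = (18651 + 164/39) + (-104 - 21888) = 727553/39 - 21992 = -130135/39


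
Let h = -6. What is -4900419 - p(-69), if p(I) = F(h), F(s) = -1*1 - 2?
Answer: -4900416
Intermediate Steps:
F(s) = -3 (F(s) = -1 - 2 = -3)
p(I) = -3
-4900419 - p(-69) = -4900419 - 1*(-3) = -4900419 + 3 = -4900416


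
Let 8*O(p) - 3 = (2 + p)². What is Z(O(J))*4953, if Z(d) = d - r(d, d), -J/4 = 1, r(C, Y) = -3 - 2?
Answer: 232791/8 ≈ 29099.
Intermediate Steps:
r(C, Y) = -5
J = -4 (J = -4*1 = -4)
O(p) = 3/8 + (2 + p)²/8
Z(d) = 5 + d (Z(d) = d - 1*(-5) = d + 5 = 5 + d)
Z(O(J))*4953 = (5 + (3/8 + (2 - 4)²/8))*4953 = (5 + (3/8 + (⅛)*(-2)²))*4953 = (5 + (3/8 + (⅛)*4))*4953 = (5 + (3/8 + ½))*4953 = (5 + 7/8)*4953 = (47/8)*4953 = 232791/8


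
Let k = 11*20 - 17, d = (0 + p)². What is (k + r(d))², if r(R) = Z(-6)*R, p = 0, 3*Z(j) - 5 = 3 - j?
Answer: 41209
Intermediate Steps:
Z(j) = 8/3 - j/3 (Z(j) = 5/3 + (3 - j)/3 = 5/3 + (1 - j/3) = 8/3 - j/3)
d = 0 (d = (0 + 0)² = 0² = 0)
r(R) = 14*R/3 (r(R) = (8/3 - ⅓*(-6))*R = (8/3 + 2)*R = 14*R/3)
k = 203 (k = 220 - 17 = 203)
(k + r(d))² = (203 + (14/3)*0)² = (203 + 0)² = 203² = 41209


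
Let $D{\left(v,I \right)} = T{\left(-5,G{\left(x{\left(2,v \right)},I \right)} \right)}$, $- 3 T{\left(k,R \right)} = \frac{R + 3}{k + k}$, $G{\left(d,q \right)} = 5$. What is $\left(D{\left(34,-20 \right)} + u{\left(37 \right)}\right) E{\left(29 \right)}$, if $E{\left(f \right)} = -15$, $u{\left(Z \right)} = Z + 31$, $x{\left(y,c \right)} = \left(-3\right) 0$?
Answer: $-1024$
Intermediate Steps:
$x{\left(y,c \right)} = 0$
$u{\left(Z \right)} = 31 + Z$
$T{\left(k,R \right)} = - \frac{3 + R}{6 k}$ ($T{\left(k,R \right)} = - \frac{\left(R + 3\right) \frac{1}{k + k}}{3} = - \frac{\left(3 + R\right) \frac{1}{2 k}}{3} = - \frac{\frac{1}{2} \frac{1}{k} \left(3 + R\right)}{3} = - \frac{3 + R}{6 k}$)
$D{\left(v,I \right)} = \frac{4}{15}$ ($D{\left(v,I \right)} = \frac{-3 - 5}{6 \left(-5\right)} = \frac{1}{6} \left(- \frac{1}{5}\right) \left(-3 - 5\right) = \frac{1}{6} \left(- \frac{1}{5}\right) \left(-8\right) = \frac{4}{15}$)
$\left(D{\left(34,-20 \right)} + u{\left(37 \right)}\right) E{\left(29 \right)} = \left(\frac{4}{15} + \left(31 + 37\right)\right) \left(-15\right) = \left(\frac{4}{15} + 68\right) \left(-15\right) = \frac{1024}{15} \left(-15\right) = -1024$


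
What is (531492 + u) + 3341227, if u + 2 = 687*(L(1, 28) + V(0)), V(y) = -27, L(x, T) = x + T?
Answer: 3874091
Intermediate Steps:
L(x, T) = T + x
u = 1372 (u = -2 + 687*((28 + 1) - 27) = -2 + 687*(29 - 27) = -2 + 687*2 = -2 + 1374 = 1372)
(531492 + u) + 3341227 = (531492 + 1372) + 3341227 = 532864 + 3341227 = 3874091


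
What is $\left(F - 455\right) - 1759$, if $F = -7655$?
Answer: $-9869$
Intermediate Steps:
$\left(F - 455\right) - 1759 = \left(-7655 - 455\right) - 1759 = -8110 - 1759 = -9869$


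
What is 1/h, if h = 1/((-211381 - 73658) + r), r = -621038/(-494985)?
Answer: -141089408377/494985 ≈ -2.8504e+5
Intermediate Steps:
r = 621038/494985 (r = -621038*(-1/494985) = 621038/494985 ≈ 1.2547)
h = -494985/141089408377 (h = 1/((-211381 - 73658) + 621038/494985) = 1/(-285039 + 621038/494985) = 1/(-141089408377/494985) = -494985/141089408377 ≈ -3.5083e-6)
1/h = 1/(-494985/141089408377) = -141089408377/494985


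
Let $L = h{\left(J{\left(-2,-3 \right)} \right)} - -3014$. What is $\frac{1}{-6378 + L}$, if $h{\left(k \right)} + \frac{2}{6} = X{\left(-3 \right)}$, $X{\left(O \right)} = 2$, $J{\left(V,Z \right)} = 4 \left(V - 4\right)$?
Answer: $- \frac{3}{10087} \approx -0.00029741$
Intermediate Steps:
$J{\left(V,Z \right)} = -16 + 4 V$ ($J{\left(V,Z \right)} = 4 \left(-4 + V\right) = -16 + 4 V$)
$h{\left(k \right)} = \frac{5}{3}$ ($h{\left(k \right)} = - \frac{1}{3} + 2 = \frac{5}{3}$)
$L = \frac{9047}{3}$ ($L = \frac{5}{3} - -3014 = \frac{5}{3} + 3014 = \frac{9047}{3} \approx 3015.7$)
$\frac{1}{-6378 + L} = \frac{1}{-6378 + \frac{9047}{3}} = \frac{1}{- \frac{10087}{3}} = - \frac{3}{10087}$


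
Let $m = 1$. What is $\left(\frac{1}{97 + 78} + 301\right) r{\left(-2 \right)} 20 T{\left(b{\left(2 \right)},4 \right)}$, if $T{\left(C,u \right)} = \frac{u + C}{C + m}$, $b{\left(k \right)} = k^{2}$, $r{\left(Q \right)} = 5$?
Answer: $\frac{1685632}{35} \approx 48161.0$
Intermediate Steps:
$T{\left(C,u \right)} = \frac{C + u}{1 + C}$ ($T{\left(C,u \right)} = \frac{u + C}{C + 1} = \frac{C + u}{1 + C}$)
$\left(\frac{1}{97 + 78} + 301\right) r{\left(-2 \right)} 20 T{\left(b{\left(2 \right)},4 \right)} = \left(\frac{1}{97 + 78} + 301\right) 5 \cdot 20 \frac{2^{2} + 4}{1 + 2^{2}} = \left(\frac{1}{175} + 301\right) 100 \frac{4 + 4}{1 + 4} = \left(\frac{1}{175} + 301\right) 100 \cdot \frac{1}{5} \cdot 8 = \frac{52676}{175} \cdot 100 \cdot \frac{1}{5} \cdot 8 = \frac{210704}{7} \cdot \frac{8}{5} = \frac{1685632}{35}$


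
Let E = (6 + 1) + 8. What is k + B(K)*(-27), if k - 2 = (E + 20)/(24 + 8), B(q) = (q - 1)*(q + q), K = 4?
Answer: -20637/32 ≈ -644.91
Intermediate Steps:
E = 15 (E = 7 + 8 = 15)
B(q) = 2*q*(-1 + q) (B(q) = (-1 + q)*(2*q) = 2*q*(-1 + q))
k = 99/32 (k = 2 + (15 + 20)/(24 + 8) = 2 + 35/32 = 99/32 ≈ 3.0938)
k + B(K)*(-27) = 99/32 + (2*4*(-1 + 4))*(-27) = 99/32 + (2*4*3)*(-27) = 99/32 + 24*(-27) = 99/32 - 648 = -20637/32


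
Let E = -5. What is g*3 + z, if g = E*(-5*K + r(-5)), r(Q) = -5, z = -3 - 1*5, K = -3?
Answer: -158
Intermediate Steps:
z = -8 (z = -3 - 5 = -8)
g = -50 (g = -5*(-5*(-3) - 5) = -5*(15 - 5) = -5*10 = -50)
g*3 + z = -50*3 - 8 = -150 - 8 = -158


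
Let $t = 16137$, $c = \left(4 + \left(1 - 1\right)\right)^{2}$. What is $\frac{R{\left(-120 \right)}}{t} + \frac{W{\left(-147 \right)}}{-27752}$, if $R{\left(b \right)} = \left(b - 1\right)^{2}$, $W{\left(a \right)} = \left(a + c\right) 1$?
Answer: $\frac{37130089}{40712184} \approx 0.91201$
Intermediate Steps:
$c = 16$ ($c = \left(4 + 0\right)^{2} = 4^{2} = 16$)
$W{\left(a \right)} = 16 + a$ ($W{\left(a \right)} = \left(a + 16\right) 1 = \left(16 + a\right) 1 = 16 + a$)
$R{\left(b \right)} = \left(-1 + b\right)^{2}$
$\frac{R{\left(-120 \right)}}{t} + \frac{W{\left(-147 \right)}}{-27752} = \frac{\left(-1 - 120\right)^{2}}{16137} + \frac{16 - 147}{-27752} = \left(-121\right)^{2} \cdot \frac{1}{16137} - - \frac{131}{27752} = 14641 \cdot \frac{1}{16137} + \frac{131}{27752} = \frac{1331}{1467} + \frac{131}{27752} = \frac{37130089}{40712184}$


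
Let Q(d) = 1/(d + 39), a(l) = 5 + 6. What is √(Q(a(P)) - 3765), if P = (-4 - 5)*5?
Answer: I*√376498/10 ≈ 61.359*I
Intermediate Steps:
P = -45 (P = -9*5 = -45)
a(l) = 11
Q(d) = 1/(39 + d)
√(Q(a(P)) - 3765) = √(1/(39 + 11) - 3765) = √(1/50 - 3765) = √(-188249/50) = I*√376498/10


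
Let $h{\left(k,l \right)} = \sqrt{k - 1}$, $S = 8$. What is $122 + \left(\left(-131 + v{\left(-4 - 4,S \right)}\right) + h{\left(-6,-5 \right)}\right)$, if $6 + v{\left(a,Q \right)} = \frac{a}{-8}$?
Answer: $-14 + i \sqrt{7} \approx -14.0 + 2.6458 i$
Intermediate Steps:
$h{\left(k,l \right)} = \sqrt{-1 + k}$
$v{\left(a,Q \right)} = -6 - \frac{a}{8}$ ($v{\left(a,Q \right)} = -6 + \frac{a}{-8} = -6 + a \left(- \frac{1}{8}\right) = -6 - \frac{a}{8}$)
$122 + \left(\left(-131 + v{\left(-4 - 4,S \right)}\right) + h{\left(-6,-5 \right)}\right) = 122 - \left(137 - \sqrt{-1 - 6} + \frac{-4 - 4}{8}\right) = 122 - \left(137 + \frac{-4 - 4}{8} - i \sqrt{7}\right) = 122 + \left(\left(-131 - 5\right) + i \sqrt{7}\right) = 122 - \left(136 - i \sqrt{7}\right) = -14 + i \sqrt{7}$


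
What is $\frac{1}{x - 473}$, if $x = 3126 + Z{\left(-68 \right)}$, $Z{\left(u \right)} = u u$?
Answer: $\frac{1}{7277} \approx 0.00013742$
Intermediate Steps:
$Z{\left(u \right)} = u^{2}$
$x = 7750$ ($x = 3126 + \left(-68\right)^{2} = 3126 + 4624 = 7750$)
$\frac{1}{x - 473} = \frac{1}{7750 - 473} = \frac{1}{7277}$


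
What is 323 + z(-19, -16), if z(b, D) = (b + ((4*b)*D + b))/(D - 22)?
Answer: 292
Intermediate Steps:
z(b, D) = (2*b + 4*D*b)/(-22 + D) (z(b, D) = (b + (4*D*b + b))/(-22 + D) = (b + (b + 4*D*b))/(-22 + D) = (2*b + 4*D*b)/(-22 + D))
323 + z(-19, -16) = 323 + 2*(-19)*(1 + 2*(-16))/(-22 - 16) = 323 + 2*(-19)*(1 - 32)/(-38) = 323 + 2*(-19)*(-1/38)*(-31) = 323 - 31 = 292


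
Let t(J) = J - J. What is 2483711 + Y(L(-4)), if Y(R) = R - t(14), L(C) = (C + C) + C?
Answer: 2483699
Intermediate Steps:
t(J) = 0
L(C) = 3*C (L(C) = 2*C + C = 3*C)
Y(R) = R (Y(R) = R - 1*0 = R + 0 = R)
2483711 + Y(L(-4)) = 2483711 + 3*(-4) = 2483711 - 12 = 2483699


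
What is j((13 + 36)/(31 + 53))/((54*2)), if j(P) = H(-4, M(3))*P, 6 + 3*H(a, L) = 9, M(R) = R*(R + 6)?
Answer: 7/1296 ≈ 0.0054012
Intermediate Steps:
M(R) = R*(6 + R)
H(a, L) = 1 (H(a, L) = -2 + (⅓)*9 = -2 + 3 = 1)
j(P) = P (j(P) = 1*P = P)
j((13 + 36)/(31 + 53))/((54*2)) = ((13 + 36)/(31 + 53))/((54*2)) = (49/84)/108 = (49*(1/84))*(1/108) = (7/12)*(1/108) = 7/1296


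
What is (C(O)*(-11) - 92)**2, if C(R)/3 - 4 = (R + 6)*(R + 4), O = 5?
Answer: 12187081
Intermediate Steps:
C(R) = 12 + 3*(4 + R)*(6 + R) (C(R) = 12 + 3*((R + 6)*(R + 4)) = 12 + 3*((6 + R)*(4 + R)) = 12 + 3*((4 + R)*(6 + R)) = 12 + 3*(4 + R)*(6 + R))
(C(O)*(-11) - 92)**2 = ((84 + 3*5**2 + 30*5)*(-11) - 92)**2 = ((84 + 3*25 + 150)*(-11) - 92)**2 = ((84 + 75 + 150)*(-11) - 92)**2 = (309*(-11) - 92)**2 = (-3399 - 92)**2 = (-3491)**2 = 12187081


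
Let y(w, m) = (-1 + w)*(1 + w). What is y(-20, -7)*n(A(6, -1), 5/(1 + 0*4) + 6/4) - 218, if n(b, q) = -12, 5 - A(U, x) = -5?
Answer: -5006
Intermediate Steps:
A(U, x) = 10 (A(U, x) = 5 - 1*(-5) = 5 + 5 = 10)
y(w, m) = (1 + w)*(-1 + w)
y(-20, -7)*n(A(6, -1), 5/(1 + 0*4) + 6/4) - 218 = (-1 + (-20)²)*(-12) - 218 = (-1 + 400)*(-12) - 218 = 399*(-12) - 218 = -4788 - 218 = -5006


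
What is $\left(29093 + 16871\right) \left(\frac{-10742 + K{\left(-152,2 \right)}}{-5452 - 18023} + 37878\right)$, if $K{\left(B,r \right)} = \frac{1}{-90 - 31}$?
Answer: $\frac{1648465334364004}{946825} \approx 1.741 \cdot 10^{9}$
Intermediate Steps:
$K{\left(B,r \right)} = - \frac{1}{121}$ ($K{\left(B,r \right)} = \frac{1}{-121} = - \frac{1}{121}$)
$\left(29093 + 16871\right) \left(\frac{-10742 + K{\left(-152,2 \right)}}{-5452 - 18023} + 37878\right) = \left(29093 + 16871\right) \left(\frac{-10742 - \frac{1}{121}}{-5452 - 18023} + 37878\right) = 45964 \left(- \frac{1299783}{121 \left(-23475\right)} + 37878\right) = 45964 \left(\left(- \frac{1299783}{121}\right) \left(- \frac{1}{23475}\right) + 37878\right) = 45964 \left(\frac{433261}{946825} + 37878\right) = 45964 \cdot \frac{35864270611}{946825} = \frac{1648465334364004}{946825}$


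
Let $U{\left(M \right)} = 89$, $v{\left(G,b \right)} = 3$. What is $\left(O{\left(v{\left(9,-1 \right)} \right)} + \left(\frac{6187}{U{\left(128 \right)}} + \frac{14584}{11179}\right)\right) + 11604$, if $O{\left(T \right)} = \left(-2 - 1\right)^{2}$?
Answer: $\frac{11624596152}{994931} \approx 11684.0$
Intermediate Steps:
$O{\left(T \right)} = 9$ ($O{\left(T \right)} = \left(-2 + \left(-2 + 1\right)\right)^{2} = \left(-2 - 1\right)^{2} = \left(-3\right)^{2} = 9$)
$\left(O{\left(v{\left(9,-1 \right)} \right)} + \left(\frac{6187}{U{\left(128 \right)}} + \frac{14584}{11179}\right)\right) + 11604 = \left(9 + \left(\frac{6187}{89} + \frac{14584}{11179}\right)\right) + 11604 = \left(9 + \frac{70462449}{994931}\right) + 11604 = \frac{79416828}{994931} + 11604 = \frac{11624596152}{994931}$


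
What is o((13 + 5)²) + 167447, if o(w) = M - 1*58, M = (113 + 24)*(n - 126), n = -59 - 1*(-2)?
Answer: 142318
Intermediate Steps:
n = -57 (n = -59 + 2 = -57)
M = -25071 (M = (113 + 24)*(-57 - 126) = 137*(-183) = -25071)
o(w) = -25129 (o(w) = -25071 - 1*58 = -25071 - 58 = -25129)
o((13 + 5)²) + 167447 = -25129 + 167447 = 142318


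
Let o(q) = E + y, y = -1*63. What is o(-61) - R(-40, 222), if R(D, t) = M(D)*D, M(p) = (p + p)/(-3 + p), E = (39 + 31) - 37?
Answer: 1910/43 ≈ 44.419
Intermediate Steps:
E = 33 (E = 70 - 37 = 33)
y = -63
o(q) = -30 (o(q) = 33 - 63 = -30)
M(p) = 2*p/(-3 + p) (M(p) = (2*p)/(-3 + p) = 2*p/(-3 + p))
R(D, t) = 2*D**2/(-3 + D) (R(D, t) = (2*D/(-3 + D))*D = 2*D**2/(-3 + D))
o(-61) - R(-40, 222) = -30 - 2*(-40)**2/(-3 - 40) = -30 - 2*1600/(-43) = -30 - 2*1600*(-1)/43 = -30 - 1*(-3200/43) = -30 + 3200/43 = 1910/43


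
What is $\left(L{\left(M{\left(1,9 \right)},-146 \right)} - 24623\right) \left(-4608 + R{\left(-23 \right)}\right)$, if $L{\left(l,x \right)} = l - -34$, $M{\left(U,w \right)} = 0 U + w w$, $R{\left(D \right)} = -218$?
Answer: $118275608$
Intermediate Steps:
$M{\left(U,w \right)} = w^{2}$ ($M{\left(U,w \right)} = 0 + w^{2} = w^{2}$)
$L{\left(l,x \right)} = 34 + l$ ($L{\left(l,x \right)} = l + 34 = 34 + l$)
$\left(L{\left(M{\left(1,9 \right)},-146 \right)} - 24623\right) \left(-4608 + R{\left(-23 \right)}\right) = \left(\left(34 + 9^{2}\right) - 24623\right) \left(-4608 - 218\right) = \left(\left(34 + 81\right) - 24623\right) \left(-4826\right) = \left(115 - 24623\right) \left(-4826\right) = \left(-24508\right) \left(-4826\right) = 118275608$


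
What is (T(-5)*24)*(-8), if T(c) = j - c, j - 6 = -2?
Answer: -1728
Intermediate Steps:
j = 4 (j = 6 - 2 = 4)
T(c) = 4 - c
(T(-5)*24)*(-8) = ((4 - 1*(-5))*24)*(-8) = ((4 + 5)*24)*(-8) = (9*24)*(-8) = 216*(-8) = -1728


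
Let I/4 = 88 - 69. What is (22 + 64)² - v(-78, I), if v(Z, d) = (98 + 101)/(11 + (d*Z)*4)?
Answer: 175292795/23701 ≈ 7396.0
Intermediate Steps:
I = 76 (I = 4*(88 - 69) = 4*19 = 76)
v(Z, d) = 199/(11 + 4*Z*d) (v(Z, d) = 199/(11 + (Z*d)*4) = 199/(11 + 4*Z*d))
(22 + 64)² - v(-78, I) = (22 + 64)² - 199/(11 + 4*(-78)*76) = 86² - 199/(11 - 23712) = 7396 - 199/(-23701) = 7396 - 199*(-1)/23701 = 7396 - 1*(-199/23701) = 7396 + 199/23701 = 175292795/23701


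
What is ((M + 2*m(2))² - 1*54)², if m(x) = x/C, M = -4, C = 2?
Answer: 2500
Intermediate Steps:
m(x) = x/2
((M + 2*m(2))² - 1*54)² = ((-4 + 2*((½)*2))² - 1*54)² = ((-4 + 2*1)² - 54)² = ((-4 + 2)² - 54)² = ((-2)² - 54)² = (4 - 54)² = (-50)² = 2500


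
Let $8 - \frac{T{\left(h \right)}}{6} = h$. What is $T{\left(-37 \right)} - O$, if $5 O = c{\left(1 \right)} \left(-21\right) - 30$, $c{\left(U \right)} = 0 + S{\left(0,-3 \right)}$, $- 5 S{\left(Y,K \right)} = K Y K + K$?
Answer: $\frac{6963}{25} \approx 278.52$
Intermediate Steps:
$S{\left(Y,K \right)} = - \frac{K}{5} - \frac{Y K^{2}}{5}$ ($S{\left(Y,K \right)} = - \frac{K Y K + K}{5} = - \frac{Y K^{2} + K}{5} = - \frac{K + Y K^{2}}{5} = - \frac{K}{5} - \frac{Y K^{2}}{5}$)
$T{\left(h \right)} = 48 - 6 h$
$c{\left(U \right)} = \frac{3}{5}$ ($c{\left(U \right)} = 0 - - \frac{3 \left(1 - 0\right)}{5} = 0 - - \frac{3 \left(1 + 0\right)}{5} = 0 - \left(- \frac{3}{5}\right) 1 = 0 + \frac{3}{5} = \frac{3}{5}$)
$O = - \frac{213}{25}$ ($O = \frac{\frac{3}{5} \left(-21\right) - 30}{5} = \frac{- \frac{63}{5} - 30}{5} = \frac{1}{5} \left(- \frac{213}{5}\right) = - \frac{213}{25} \approx -8.52$)
$T{\left(-37 \right)} - O = \left(48 - -222\right) - - \frac{213}{25} = \left(48 + 222\right) + \frac{213}{25} = 270 + \frac{213}{25} = \frac{6963}{25}$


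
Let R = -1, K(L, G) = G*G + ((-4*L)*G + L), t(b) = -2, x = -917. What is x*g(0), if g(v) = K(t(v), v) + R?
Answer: 2751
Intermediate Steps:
K(L, G) = L + G² - 4*G*L (K(L, G) = G² + (-4*G*L + L) = G² + (L - 4*G*L) = L + G² - 4*G*L)
g(v) = -3 + v² + 8*v (g(v) = (-2 + v² - 4*v*(-2)) - 1 = (-2 + v² + 8*v) - 1 = -3 + v² + 8*v)
x*g(0) = -917*(-3 + 0² + 8*0) = -917*(-3 + 0 + 0) = -917*(-3) = 2751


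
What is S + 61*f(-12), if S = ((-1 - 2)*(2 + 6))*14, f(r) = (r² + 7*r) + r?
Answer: 2592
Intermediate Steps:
f(r) = r² + 8*r
S = -336 (S = -3*8*14 = -24*14 = -336)
S + 61*f(-12) = -336 + 61*(-12*(8 - 12)) = -336 + 61*(-12*(-4)) = -336 + 61*48 = -336 + 2928 = 2592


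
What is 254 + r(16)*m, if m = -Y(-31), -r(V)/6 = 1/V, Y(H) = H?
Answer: 1939/8 ≈ 242.38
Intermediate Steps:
r(V) = -6/V
m = 31 (m = -1*(-31) = 31)
254 + r(16)*m = 254 - 6/16*31 = 254 - 6*1/16*31 = 254 - 3/8*31 = 254 - 93/8 = 1939/8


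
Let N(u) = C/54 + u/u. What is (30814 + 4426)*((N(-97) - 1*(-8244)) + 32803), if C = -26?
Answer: 39055892920/27 ≈ 1.4465e+9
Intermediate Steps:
N(u) = 14/27 (N(u) = -26/54 + u/u = -26*1/54 + 1 = -13/27 + 1 = 14/27)
(30814 + 4426)*((N(-97) - 1*(-8244)) + 32803) = (30814 + 4426)*((14/27 - 1*(-8244)) + 32803) = 35240*((14/27 + 8244) + 32803) = 35240*(222602/27 + 32803) = 35240*(1108283/27) = 39055892920/27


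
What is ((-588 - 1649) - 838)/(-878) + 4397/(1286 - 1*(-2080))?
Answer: 3552754/738837 ≈ 4.8086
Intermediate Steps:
((-588 - 1649) - 838)/(-878) + 4397/(1286 - 1*(-2080)) = (-2237 - 838)*(-1/878) + 4397/(1286 + 2080) = -3075*(-1/878) + 4397/3366 = 3075/878 + 4397*(1/3366) = 3075/878 + 4397/3366 = 3552754/738837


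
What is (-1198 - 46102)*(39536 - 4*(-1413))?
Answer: -2137392400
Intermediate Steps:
(-1198 - 46102)*(39536 - 4*(-1413)) = -47300*(39536 + 5652) = -47300*45188 = -2137392400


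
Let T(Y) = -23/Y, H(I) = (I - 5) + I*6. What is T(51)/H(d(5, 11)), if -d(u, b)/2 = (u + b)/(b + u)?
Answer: 23/969 ≈ 0.023736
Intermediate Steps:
d(u, b) = -2 (d(u, b) = -2*(u + b)/(b + u) = -2*(b + u)/(b + u) = -2*1 = -2)
H(I) = -5 + 7*I (H(I) = (-5 + I) + 6*I = -5 + 7*I)
T(51)/H(d(5, 11)) = (-23/51)/(-5 + 7*(-2)) = (-23*1/51)/(-5 - 14) = -23/51/(-19) = -23/51*(-1/19) = 23/969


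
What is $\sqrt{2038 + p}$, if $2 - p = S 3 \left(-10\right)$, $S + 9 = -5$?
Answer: $18 \sqrt{5} \approx 40.249$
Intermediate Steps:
$S = -14$ ($S = -9 - 5 = -14$)
$p = -418$ ($p = 2 - \left(-14\right) 3 \left(-10\right) = 2 - \left(-42\right) \left(-10\right) = 2 - 420 = -418$)
$\sqrt{2038 + p} = \sqrt{2038 - 418} = \sqrt{1620} = 18 \sqrt{5}$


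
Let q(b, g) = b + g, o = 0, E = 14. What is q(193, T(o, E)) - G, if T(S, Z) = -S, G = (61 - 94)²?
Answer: -896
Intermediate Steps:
G = 1089 (G = (-33)² = 1089)
q(193, T(o, E)) - G = (193 - 1*0) - 1*1089 = (193 + 0) - 1089 = 193 - 1089 = -896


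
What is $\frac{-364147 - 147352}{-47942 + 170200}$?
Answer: $- \frac{511499}{122258} \approx -4.1838$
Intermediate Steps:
$\frac{-364147 - 147352}{-47942 + 170200} = - \frac{511499}{122258}$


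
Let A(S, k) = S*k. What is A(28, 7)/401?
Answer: 196/401 ≈ 0.48878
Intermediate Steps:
A(28, 7)/401 = (28*7)/401 = 196*(1/401) = 196/401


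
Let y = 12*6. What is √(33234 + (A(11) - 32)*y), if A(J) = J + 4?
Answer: √32010 ≈ 178.91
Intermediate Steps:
A(J) = 4 + J
y = 72
√(33234 + (A(11) - 32)*y) = √(33234 + ((4 + 11) - 32)*72) = √(33234 + (15 - 32)*72) = √(33234 - 17*72) = √(33234 - 1224) = √32010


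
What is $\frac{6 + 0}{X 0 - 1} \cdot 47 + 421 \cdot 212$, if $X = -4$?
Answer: $88970$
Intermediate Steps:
$\frac{6 + 0}{X 0 - 1} \cdot 47 + 421 \cdot 212 = \frac{6 + 0}{\left(-4\right) 0 - 1} \cdot 47 + 421 \cdot 212 = \frac{6}{0 - 1} \cdot 47 + 89252 = \frac{6}{-1} \cdot 47 + 89252 = 6 \left(-1\right) 47 + 89252 = \left(-6\right) 47 + 89252 = -282 + 89252 = 88970$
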